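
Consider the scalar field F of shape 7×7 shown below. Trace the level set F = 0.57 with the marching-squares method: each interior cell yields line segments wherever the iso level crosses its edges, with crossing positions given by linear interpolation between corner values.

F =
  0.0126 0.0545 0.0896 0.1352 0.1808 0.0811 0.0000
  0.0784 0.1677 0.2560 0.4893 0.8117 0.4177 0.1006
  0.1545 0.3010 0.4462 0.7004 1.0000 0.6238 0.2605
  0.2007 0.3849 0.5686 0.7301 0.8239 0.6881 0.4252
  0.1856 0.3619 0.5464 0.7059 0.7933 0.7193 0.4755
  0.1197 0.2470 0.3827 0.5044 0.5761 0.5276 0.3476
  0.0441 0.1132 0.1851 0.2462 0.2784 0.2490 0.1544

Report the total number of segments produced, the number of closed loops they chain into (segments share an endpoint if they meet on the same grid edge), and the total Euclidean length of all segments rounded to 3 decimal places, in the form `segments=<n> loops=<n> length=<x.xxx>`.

segments=16 loops=1 length=12.300

cell (0,3): code 0100 → (0.617,4.000)–(1.000,3.250)
cell (0,4): code 1000 → (1.000,4.613)–(0.617,4.000)
cell (1,2): code 0100 → (1.382,3.000)–(2.000,2.487)
cell (1,3): code 1110 → (1.000,3.250)–(1.382,3.000)
cell (1,4): code 1101 → (1.739,5.000)–(1.000,4.613)
cell (1,5): code 1000 → (2.000,5.148)–(1.739,5.000)
cell (2,2): code 0110 → (2.000,2.487)–(3.000,2.009)
cell (2,5): code 1001 → (3.000,5.449)–(2.000,5.148)
cell (3,2): code 0110 → (3.000,2.009)–(4.000,2.148)
cell (3,5): code 1001 → (4.000,5.612)–(3.000,5.449)
cell (4,2): code 0010 → (4.000,2.148)–(4.674,3.000)
cell (4,3): code 0111 → (4.674,3.000)–(5.000,3.915)
cell (4,4): code 1011 → (5.000,4.126)–(4.779,5.000)
cell (4,5): code 0001 → (4.779,5.000)–(4.000,5.612)
cell (5,3): code 0010 → (5.000,3.915)–(5.020,4.000)
cell (5,4): code 0001 → (5.020,4.000)–(5.000,4.126)
total: 16 segments, chained into 1 closed loop(s), length Σ = 12.300119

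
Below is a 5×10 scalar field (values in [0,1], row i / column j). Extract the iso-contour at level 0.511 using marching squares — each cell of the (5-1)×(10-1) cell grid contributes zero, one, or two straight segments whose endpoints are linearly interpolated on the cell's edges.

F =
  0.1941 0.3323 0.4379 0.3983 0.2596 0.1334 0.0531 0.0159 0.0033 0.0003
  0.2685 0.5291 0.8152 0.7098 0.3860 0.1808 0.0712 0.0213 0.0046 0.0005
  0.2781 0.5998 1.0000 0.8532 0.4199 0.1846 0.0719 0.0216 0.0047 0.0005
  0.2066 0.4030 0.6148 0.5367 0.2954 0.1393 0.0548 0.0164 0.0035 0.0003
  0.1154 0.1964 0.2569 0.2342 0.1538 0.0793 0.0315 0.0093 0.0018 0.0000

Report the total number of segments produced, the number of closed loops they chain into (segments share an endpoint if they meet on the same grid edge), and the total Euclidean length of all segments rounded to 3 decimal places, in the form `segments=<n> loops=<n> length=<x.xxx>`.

segments=12 loops=1 length=9.496

cell (0,0): code 0100 → (0.908,1.000)–(1.000,0.931)
cell (0,1): code 1100 → (0.194,2.000)–(0.908,1.000)
cell (0,2): code 1100 → (0.362,3.000)–(0.194,2.000)
cell (0,3): code 1000 → (1.000,3.614)–(0.362,3.000)
cell (1,0): code 0110 → (1.000,0.931)–(2.000,0.724)
cell (1,3): code 1001 → (2.000,3.790)–(1.000,3.614)
cell (2,0): code 0010 → (2.000,0.724)–(2.451,1.000)
cell (2,1): code 0111 → (2.451,1.000)–(3.000,1.510)
cell (2,3): code 1001 → (3.000,3.107)–(2.000,3.790)
cell (3,1): code 0010 → (3.000,1.510)–(3.290,2.000)
cell (3,2): code 0011 → (3.290,2.000)–(3.085,3.000)
cell (3,3): code 0001 → (3.085,3.000)–(3.000,3.107)
total: 12 segments, chained into 1 closed loop(s), length Σ = 9.495920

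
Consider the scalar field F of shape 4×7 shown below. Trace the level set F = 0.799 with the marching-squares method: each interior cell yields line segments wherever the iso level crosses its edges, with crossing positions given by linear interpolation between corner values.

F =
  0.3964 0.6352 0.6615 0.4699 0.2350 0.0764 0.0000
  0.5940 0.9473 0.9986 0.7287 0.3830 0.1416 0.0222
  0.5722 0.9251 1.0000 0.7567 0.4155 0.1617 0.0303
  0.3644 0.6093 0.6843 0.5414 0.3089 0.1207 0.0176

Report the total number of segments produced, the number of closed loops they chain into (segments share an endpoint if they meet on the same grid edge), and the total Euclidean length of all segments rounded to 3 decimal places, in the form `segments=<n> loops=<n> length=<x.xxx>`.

cell (0,0): code 0100 → (0.525,1.000)–(1.000,0.580)
cell (0,1): code 1100 → (0.408,2.000)–(0.525,1.000)
cell (0,2): code 1000 → (1.000,2.740)–(0.408,2.000)
cell (1,0): code 0110 → (1.000,0.580)–(2.000,0.643)
cell (1,2): code 1001 → (2.000,2.826)–(1.000,2.740)
cell (2,0): code 0010 → (2.000,0.643)–(2.399,1.000)
cell (2,1): code 0011 → (2.399,1.000)–(2.637,2.000)
cell (2,2): code 0001 → (2.637,2.000)–(2.000,2.826)
total: 8 segments, chained into 1 closed loop(s), length Σ = 7.200528

segments=8 loops=1 length=7.201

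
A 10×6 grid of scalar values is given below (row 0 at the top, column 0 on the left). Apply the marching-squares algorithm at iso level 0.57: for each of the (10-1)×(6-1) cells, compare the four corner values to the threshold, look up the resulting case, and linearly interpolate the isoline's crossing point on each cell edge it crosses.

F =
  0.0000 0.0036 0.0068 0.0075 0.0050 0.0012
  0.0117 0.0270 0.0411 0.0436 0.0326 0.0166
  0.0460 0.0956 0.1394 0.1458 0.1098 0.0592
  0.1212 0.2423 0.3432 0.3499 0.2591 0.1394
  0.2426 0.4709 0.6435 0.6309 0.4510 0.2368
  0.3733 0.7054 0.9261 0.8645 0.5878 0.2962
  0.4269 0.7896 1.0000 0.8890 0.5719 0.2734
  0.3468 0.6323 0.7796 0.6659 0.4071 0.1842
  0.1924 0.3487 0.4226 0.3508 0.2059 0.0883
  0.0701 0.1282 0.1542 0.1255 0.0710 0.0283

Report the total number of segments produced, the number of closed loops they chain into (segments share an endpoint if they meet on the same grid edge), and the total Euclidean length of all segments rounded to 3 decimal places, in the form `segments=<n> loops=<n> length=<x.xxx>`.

cell (3,1): code 0100 → (3.755,2.000)–(4.000,1.574)
cell (3,2): code 1100 → (3.783,3.000)–(3.755,2.000)
cell (3,3): code 1000 → (4.000,3.339)–(3.783,3.000)
cell (4,0): code 0100 → (4.423,1.000)–(5.000,0.592)
cell (4,1): code 1110 → (4.000,1.574)–(4.423,1.000)
cell (4,3): code 1101 → (4.870,4.000)–(4.000,3.339)
cell (4,4): code 1000 → (5.000,4.061)–(4.870,4.000)
cell (5,0): code 0110 → (5.000,0.592)–(6.000,0.395)
cell (5,4): code 1001 → (6.000,4.006)–(5.000,4.061)
cell (6,0): code 0110 → (6.000,0.395)–(7.000,0.782)
cell (6,3): code 1011 → (7.000,3.371)–(6.012,4.000)
cell (6,4): code 0001 → (6.012,4.000)–(6.000,4.006)
cell (7,0): code 0010 → (7.000,0.782)–(7.220,1.000)
cell (7,1): code 0011 → (7.220,1.000)–(7.587,2.000)
cell (7,2): code 0011 → (7.587,2.000)–(7.304,3.000)
cell (7,3): code 0001 → (7.304,3.000)–(7.000,3.371)
total: 16 segments, chained into 1 closed loop(s), length Σ = 11.721801

segments=16 loops=1 length=11.722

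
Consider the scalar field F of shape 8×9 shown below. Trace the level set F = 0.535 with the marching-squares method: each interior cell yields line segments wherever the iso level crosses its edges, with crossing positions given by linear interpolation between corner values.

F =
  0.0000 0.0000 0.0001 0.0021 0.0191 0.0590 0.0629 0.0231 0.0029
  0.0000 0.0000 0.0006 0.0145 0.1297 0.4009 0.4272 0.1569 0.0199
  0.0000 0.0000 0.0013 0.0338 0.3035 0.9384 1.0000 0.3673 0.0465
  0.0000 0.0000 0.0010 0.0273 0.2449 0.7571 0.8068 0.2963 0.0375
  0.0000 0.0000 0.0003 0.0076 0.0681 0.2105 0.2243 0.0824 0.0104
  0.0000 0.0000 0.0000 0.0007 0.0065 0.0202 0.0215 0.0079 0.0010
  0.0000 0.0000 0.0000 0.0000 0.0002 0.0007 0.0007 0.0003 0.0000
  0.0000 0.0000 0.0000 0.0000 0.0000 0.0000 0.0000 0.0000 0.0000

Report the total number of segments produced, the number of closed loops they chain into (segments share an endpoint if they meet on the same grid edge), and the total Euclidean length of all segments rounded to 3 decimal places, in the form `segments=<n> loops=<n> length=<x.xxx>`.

cell (1,4): code 0100 → (1.249,5.000)–(2.000,4.365)
cell (1,5): code 1100 → (1.188,6.000)–(1.249,5.000)
cell (1,6): code 1000 → (2.000,6.735)–(1.188,6.000)
cell (2,4): code 0110 → (2.000,4.365)–(3.000,4.566)
cell (2,6): code 1001 → (3.000,6.532)–(2.000,6.735)
cell (3,4): code 0010 → (3.000,4.566)–(3.406,5.000)
cell (3,5): code 0011 → (3.406,5.000)–(3.467,6.000)
cell (3,6): code 0001 → (3.467,6.000)–(3.000,6.532)
total: 8 segments, chained into 1 closed loop(s), length Σ = 7.424753

segments=8 loops=1 length=7.425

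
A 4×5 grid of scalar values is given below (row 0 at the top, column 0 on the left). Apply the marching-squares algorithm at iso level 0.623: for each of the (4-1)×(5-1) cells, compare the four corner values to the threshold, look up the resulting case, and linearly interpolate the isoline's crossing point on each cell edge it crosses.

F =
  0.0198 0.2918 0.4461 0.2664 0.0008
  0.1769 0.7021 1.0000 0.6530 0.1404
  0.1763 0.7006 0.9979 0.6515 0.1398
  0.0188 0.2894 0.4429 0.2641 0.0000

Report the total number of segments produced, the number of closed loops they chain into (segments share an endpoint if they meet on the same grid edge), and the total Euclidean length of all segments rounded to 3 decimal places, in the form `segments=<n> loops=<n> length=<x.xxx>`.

cell (0,0): code 0100 → (0.807,1.000)–(1.000,0.849)
cell (0,1): code 1100 → (0.319,2.000)–(0.807,1.000)
cell (0,2): code 1100 → (0.922,3.000)–(0.319,2.000)
cell (0,3): code 1000 → (1.000,3.059)–(0.922,3.000)
cell (1,0): code 0110 → (1.000,0.849)–(2.000,0.852)
cell (1,3): code 1001 → (2.000,3.056)–(1.000,3.059)
cell (2,0): code 0010 → (2.000,0.852)–(2.189,1.000)
cell (2,1): code 0011 → (2.189,1.000)–(2.675,2.000)
cell (2,2): code 0011 → (2.675,2.000)–(2.074,3.000)
cell (2,3): code 0001 → (2.074,3.000)–(2.000,3.056)
total: 10 segments, chained into 1 closed loop(s), length Σ = 7.233719

segments=10 loops=1 length=7.234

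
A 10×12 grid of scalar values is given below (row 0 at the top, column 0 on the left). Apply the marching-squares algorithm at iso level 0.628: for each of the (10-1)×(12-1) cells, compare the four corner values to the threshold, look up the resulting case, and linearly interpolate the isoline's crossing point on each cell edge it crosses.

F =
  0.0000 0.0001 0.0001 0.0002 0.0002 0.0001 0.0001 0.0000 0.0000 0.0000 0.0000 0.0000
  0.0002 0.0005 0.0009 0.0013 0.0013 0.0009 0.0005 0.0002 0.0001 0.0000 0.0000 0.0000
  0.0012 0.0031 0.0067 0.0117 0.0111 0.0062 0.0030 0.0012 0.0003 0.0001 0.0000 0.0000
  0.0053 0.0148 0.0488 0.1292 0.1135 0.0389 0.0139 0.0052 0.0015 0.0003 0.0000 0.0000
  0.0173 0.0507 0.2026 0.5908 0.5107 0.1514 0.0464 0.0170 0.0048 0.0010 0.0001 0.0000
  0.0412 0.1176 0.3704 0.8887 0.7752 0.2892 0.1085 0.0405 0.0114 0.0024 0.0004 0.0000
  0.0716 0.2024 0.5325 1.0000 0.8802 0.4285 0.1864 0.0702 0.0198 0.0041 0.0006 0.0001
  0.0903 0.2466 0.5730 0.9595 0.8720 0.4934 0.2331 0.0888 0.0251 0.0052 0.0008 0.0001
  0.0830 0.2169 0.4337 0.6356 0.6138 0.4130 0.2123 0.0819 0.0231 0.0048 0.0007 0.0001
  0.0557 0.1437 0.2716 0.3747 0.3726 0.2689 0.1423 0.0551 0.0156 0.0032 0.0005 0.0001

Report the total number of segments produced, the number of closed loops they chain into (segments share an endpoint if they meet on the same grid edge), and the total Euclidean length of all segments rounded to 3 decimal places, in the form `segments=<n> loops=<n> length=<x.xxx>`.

cell (4,2): code 0100 → (4.125,3.000)–(5.000,2.497)
cell (4,3): code 1100 → (4.443,4.000)–(4.125,3.000)
cell (4,4): code 1000 → (5.000,4.303)–(4.443,4.000)
cell (5,2): code 0110 → (5.000,2.497)–(6.000,2.204)
cell (5,4): code 1001 → (6.000,4.558)–(5.000,4.303)
cell (6,2): code 0110 → (6.000,2.204)–(7.000,2.142)
cell (6,4): code 1001 → (7.000,4.644)–(6.000,4.558)
cell (7,2): code 0110 → (7.000,2.142)–(8.000,2.962)
cell (7,3): code 1011 → (8.000,3.349)–(7.945,4.000)
cell (7,4): code 0001 → (7.945,4.000)–(7.000,4.644)
cell (8,2): code 0010 → (8.000,2.962)–(8.029,3.000)
cell (8,3): code 0001 → (8.029,3.000)–(8.000,3.349)
total: 12 segments, chained into 1 closed loop(s), length Σ = 10.260435

segments=12 loops=1 length=10.260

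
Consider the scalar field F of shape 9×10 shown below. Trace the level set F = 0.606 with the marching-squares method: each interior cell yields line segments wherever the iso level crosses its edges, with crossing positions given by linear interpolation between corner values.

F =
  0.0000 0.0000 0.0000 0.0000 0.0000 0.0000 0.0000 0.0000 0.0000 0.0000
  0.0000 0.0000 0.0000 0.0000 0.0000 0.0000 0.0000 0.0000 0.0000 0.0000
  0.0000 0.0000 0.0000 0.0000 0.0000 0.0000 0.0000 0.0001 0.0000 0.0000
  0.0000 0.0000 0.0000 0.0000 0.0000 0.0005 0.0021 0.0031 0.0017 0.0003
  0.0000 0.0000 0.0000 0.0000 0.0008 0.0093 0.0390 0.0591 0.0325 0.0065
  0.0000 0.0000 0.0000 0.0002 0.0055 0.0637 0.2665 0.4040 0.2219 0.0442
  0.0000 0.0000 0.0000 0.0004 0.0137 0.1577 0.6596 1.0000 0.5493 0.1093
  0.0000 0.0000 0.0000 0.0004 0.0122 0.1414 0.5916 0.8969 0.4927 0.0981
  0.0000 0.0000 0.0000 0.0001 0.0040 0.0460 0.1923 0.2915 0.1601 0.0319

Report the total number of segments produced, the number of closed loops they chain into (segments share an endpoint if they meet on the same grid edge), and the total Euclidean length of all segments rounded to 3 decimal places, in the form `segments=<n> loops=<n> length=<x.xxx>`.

cell (5,5): code 0100 → (5.864,6.000)–(6.000,5.893)
cell (5,6): code 1100 → (5.339,7.000)–(5.864,6.000)
cell (5,7): code 1000 → (6.000,7.874)–(5.339,7.000)
cell (6,5): code 0010 → (6.000,5.893)–(6.788,6.000)
cell (6,6): code 0111 → (6.788,6.000)–(7.000,6.047)
cell (6,7): code 1001 → (7.000,7.720)–(6.000,7.874)
cell (7,6): code 0010 → (7.000,6.047)–(7.481,7.000)
cell (7,7): code 0001 → (7.481,7.000)–(7.000,7.720)
total: 8 segments, chained into 1 closed loop(s), length Σ = 6.355264

segments=8 loops=1 length=6.355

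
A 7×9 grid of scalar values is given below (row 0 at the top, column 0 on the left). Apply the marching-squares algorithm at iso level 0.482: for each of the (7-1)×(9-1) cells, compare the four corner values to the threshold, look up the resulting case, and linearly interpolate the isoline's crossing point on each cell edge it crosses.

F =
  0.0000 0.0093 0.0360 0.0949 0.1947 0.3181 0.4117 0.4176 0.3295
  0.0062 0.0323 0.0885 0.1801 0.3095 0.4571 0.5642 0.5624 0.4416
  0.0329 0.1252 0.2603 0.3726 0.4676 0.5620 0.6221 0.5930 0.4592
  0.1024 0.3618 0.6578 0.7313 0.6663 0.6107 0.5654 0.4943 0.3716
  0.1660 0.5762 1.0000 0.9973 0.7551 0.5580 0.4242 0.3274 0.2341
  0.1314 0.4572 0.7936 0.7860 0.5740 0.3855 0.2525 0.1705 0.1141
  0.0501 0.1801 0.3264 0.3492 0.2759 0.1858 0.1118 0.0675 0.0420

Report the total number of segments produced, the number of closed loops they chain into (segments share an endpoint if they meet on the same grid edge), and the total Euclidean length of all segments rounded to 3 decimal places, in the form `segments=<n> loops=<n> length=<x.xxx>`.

segments=24 loops=1 length=18.843

cell (0,5): code 0100 → (0.461,6.000)–(1.000,5.232)
cell (0,6): code 1100 → (0.445,7.000)–(0.461,6.000)
cell (0,7): code 1000 → (1.000,7.666)–(0.445,7.000)
cell (1,4): code 0100 → (1.237,5.000)–(2.000,4.153)
cell (1,5): code 1110 → (1.000,5.232)–(1.237,5.000)
cell (1,7): code 1001 → (2.000,7.830)–(1.000,7.666)
cell (2,1): code 0100 → (2.558,2.000)–(3.000,1.406)
cell (2,2): code 1100 → (2.305,3.000)–(2.558,2.000)
cell (2,3): code 1100 → (2.072,4.000)–(2.305,3.000)
cell (2,4): code 1110 → (2.000,4.153)–(2.072,4.000)
cell (2,7): code 1001 → (3.000,7.100)–(2.000,7.830)
cell (3,0): code 0100 → (3.561,1.000)–(4.000,0.770)
cell (3,1): code 1110 → (3.000,1.406)–(3.561,1.000)
cell (3,5): code 1011 → (4.000,5.568)–(3.591,6.000)
cell (3,6): code 0011 → (3.591,6.000)–(3.074,7.000)
cell (3,7): code 0001 → (3.074,7.000)–(3.000,7.100)
cell (4,0): code 0010 → (4.000,0.770)–(4.792,1.000)
cell (4,1): code 0111 → (4.792,1.000)–(5.000,1.074)
cell (4,4): code 1011 → (5.000,4.488)–(4.441,5.000)
cell (4,5): code 0001 → (4.441,5.000)–(4.000,5.568)
cell (5,1): code 0010 → (5.000,1.074)–(5.667,2.000)
cell (5,2): code 0011 → (5.667,2.000)–(5.696,3.000)
cell (5,3): code 0011 → (5.696,3.000)–(5.309,4.000)
cell (5,4): code 0001 → (5.309,4.000)–(5.000,4.488)
total: 24 segments, chained into 1 closed loop(s), length Σ = 18.843114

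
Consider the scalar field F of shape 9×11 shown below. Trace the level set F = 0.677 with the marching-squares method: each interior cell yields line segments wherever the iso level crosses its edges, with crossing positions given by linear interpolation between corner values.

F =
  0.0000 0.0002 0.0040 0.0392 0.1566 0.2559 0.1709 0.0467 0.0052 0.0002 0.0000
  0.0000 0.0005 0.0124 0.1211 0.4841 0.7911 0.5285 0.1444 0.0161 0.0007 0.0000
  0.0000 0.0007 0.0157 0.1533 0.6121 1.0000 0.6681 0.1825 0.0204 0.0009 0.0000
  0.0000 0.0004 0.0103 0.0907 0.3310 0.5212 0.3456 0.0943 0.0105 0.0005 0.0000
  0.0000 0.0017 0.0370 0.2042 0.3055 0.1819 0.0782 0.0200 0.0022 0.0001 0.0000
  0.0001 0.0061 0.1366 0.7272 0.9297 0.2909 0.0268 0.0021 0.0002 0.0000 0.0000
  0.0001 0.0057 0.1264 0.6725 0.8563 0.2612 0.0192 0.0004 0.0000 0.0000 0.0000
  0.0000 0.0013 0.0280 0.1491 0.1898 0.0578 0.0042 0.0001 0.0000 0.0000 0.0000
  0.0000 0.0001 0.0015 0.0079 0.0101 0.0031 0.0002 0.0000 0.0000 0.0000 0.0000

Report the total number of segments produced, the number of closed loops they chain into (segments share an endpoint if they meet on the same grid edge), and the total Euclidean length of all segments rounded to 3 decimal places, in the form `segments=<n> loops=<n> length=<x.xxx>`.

segments=14 loops=2 length=10.574

cell (0,4): code 0100 → (0.787,5.000)–(1.000,4.628)
cell (0,5): code 1000 → (1.000,5.435)–(0.787,5.000)
cell (1,4): code 0110 → (1.000,4.628)–(2.000,4.167)
cell (1,5): code 1001 → (2.000,5.973)–(1.000,5.435)
cell (2,4): code 0010 → (2.000,4.167)–(2.675,5.000)
cell (2,5): code 0001 → (2.675,5.000)–(2.000,5.973)
cell (4,2): code 0100 → (4.904,3.000)–(5.000,2.915)
cell (4,3): code 1100 → (4.595,4.000)–(4.904,3.000)
cell (4,4): code 1000 → (5.000,4.396)–(4.595,4.000)
cell (5,2): code 0010 → (5.000,2.915)–(5.918,3.000)
cell (5,3): code 0111 → (5.918,3.000)–(6.000,3.024)
cell (5,4): code 1001 → (6.000,4.301)–(5.000,4.396)
cell (6,3): code 0010 → (6.000,3.024)–(6.269,4.000)
cell (6,4): code 0001 → (6.269,4.000)–(6.000,4.301)
total: 14 segments, chained into 2 closed loop(s), length Σ = 10.573885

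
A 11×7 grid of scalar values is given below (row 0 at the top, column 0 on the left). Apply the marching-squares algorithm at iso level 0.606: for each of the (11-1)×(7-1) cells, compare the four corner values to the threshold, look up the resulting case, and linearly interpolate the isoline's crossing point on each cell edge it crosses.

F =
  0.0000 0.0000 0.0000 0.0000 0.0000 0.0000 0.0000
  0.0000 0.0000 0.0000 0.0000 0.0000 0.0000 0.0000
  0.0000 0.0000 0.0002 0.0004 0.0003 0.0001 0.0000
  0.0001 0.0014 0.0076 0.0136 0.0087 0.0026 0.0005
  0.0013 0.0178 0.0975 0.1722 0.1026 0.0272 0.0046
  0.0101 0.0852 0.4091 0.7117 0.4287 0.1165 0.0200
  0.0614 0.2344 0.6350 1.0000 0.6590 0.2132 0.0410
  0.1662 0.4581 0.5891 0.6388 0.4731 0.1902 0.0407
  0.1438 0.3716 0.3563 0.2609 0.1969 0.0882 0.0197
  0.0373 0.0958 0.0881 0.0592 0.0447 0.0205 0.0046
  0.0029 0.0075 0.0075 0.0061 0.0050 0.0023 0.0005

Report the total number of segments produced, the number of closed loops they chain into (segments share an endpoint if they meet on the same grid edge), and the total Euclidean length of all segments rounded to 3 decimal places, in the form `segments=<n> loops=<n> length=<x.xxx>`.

segments=12 loops=1 length=6.711

cell (4,2): code 0100 → (4.804,3.000)–(5.000,2.651)
cell (4,3): code 1000 → (5.000,3.373)–(4.804,3.000)
cell (5,1): code 0100 → (5.872,2.000)–(6.000,1.928)
cell (5,2): code 1110 → (5.000,2.651)–(5.872,2.000)
cell (5,3): code 1101 → (5.770,4.000)–(5.000,3.373)
cell (5,4): code 1000 → (6.000,4.119)–(5.770,4.000)
cell (6,1): code 0010 → (6.000,1.928)–(6.632,2.000)
cell (6,2): code 0111 → (6.632,2.000)–(7.000,2.340)
cell (6,3): code 1011 → (7.000,3.198)–(6.285,4.000)
cell (6,4): code 0001 → (6.285,4.000)–(6.000,4.119)
cell (7,2): code 0010 → (7.000,2.340)–(7.087,3.000)
cell (7,3): code 0001 → (7.087,3.000)–(7.000,3.198)
total: 12 segments, chained into 1 closed loop(s), length Σ = 6.711192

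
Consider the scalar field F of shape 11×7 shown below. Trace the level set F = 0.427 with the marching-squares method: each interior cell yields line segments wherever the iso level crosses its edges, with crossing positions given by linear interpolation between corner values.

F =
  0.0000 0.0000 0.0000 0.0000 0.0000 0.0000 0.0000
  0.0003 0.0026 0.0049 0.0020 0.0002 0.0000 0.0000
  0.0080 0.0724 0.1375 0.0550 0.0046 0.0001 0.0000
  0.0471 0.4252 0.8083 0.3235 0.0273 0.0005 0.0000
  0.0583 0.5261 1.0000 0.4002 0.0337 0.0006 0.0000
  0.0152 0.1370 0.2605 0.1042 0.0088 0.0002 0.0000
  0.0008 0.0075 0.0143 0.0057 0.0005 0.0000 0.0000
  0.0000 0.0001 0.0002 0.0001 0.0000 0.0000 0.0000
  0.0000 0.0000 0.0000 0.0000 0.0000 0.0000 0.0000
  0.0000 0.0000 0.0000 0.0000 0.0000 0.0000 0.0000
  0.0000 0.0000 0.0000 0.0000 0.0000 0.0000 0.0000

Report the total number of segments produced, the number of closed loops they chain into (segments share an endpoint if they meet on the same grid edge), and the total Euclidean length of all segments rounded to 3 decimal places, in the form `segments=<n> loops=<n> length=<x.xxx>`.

cell (2,1): code 0100 → (2.432,2.000)–(3.000,1.005)
cell (2,2): code 1000 → (3.000,2.787)–(2.432,2.000)
cell (3,0): code 0100 → (3.018,1.000)–(4.000,0.788)
cell (3,1): code 1110 → (3.000,1.005)–(3.018,1.000)
cell (3,2): code 1001 → (4.000,2.955)–(3.000,2.787)
cell (4,0): code 0010 → (4.000,0.788)–(4.255,1.000)
cell (4,1): code 0011 → (4.255,1.000)–(4.775,2.000)
cell (4,2): code 0001 → (4.775,2.000)–(4.000,2.955)
total: 8 segments, chained into 1 closed loop(s), length Σ = 6.842460

segments=8 loops=1 length=6.842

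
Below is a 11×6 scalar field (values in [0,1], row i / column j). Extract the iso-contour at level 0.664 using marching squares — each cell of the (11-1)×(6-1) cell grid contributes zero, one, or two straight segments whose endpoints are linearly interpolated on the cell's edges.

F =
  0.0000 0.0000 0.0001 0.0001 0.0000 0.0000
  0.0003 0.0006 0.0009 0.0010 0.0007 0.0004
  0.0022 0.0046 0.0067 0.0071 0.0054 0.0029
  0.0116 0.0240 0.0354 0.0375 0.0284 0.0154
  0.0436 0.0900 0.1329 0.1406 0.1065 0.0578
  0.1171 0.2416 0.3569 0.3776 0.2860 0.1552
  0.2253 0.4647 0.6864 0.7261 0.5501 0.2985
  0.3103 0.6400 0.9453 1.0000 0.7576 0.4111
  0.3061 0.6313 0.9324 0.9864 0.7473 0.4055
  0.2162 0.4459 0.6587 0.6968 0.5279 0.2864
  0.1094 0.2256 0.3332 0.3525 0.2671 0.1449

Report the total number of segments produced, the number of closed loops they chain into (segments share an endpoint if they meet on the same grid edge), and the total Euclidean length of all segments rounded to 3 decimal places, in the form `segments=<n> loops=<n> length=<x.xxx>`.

segments=14 loops=1 length=10.208

cell (5,1): code 0100 → (5.932,2.000)–(6.000,1.899)
cell (5,2): code 1100 → (5.822,3.000)–(5.932,2.000)
cell (5,3): code 1000 → (6.000,3.353)–(5.822,3.000)
cell (6,1): code 0110 → (6.000,1.899)–(7.000,1.079)
cell (6,3): code 1101 → (6.549,4.000)–(6.000,3.353)
cell (6,4): code 1000 → (7.000,4.270)–(6.549,4.000)
cell (7,1): code 0110 → (7.000,1.079)–(8.000,1.109)
cell (7,4): code 1001 → (8.000,4.244)–(7.000,4.270)
cell (8,1): code 0010 → (8.000,1.109)–(8.981,2.000)
cell (8,2): code 0111 → (8.981,2.000)–(9.000,2.139)
cell (8,3): code 1011 → (9.000,3.194)–(8.380,4.000)
cell (8,4): code 0001 → (8.380,4.000)–(8.000,4.244)
cell (9,2): code 0010 → (9.000,2.139)–(9.095,3.000)
cell (9,3): code 0001 → (9.095,3.000)–(9.000,3.194)
total: 14 segments, chained into 1 closed loop(s), length Σ = 10.207947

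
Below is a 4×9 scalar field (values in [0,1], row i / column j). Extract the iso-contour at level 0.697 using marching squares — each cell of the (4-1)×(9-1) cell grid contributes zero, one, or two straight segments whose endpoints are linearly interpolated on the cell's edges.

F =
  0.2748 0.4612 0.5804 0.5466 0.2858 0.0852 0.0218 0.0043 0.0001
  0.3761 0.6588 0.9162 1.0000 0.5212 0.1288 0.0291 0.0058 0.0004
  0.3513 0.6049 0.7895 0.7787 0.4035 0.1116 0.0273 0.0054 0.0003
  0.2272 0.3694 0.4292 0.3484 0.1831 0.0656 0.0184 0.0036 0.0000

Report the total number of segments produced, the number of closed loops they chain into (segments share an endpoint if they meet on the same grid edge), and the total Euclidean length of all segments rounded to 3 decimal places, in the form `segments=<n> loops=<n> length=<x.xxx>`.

segments=8 loops=1 length=6.990

cell (0,1): code 0100 → (0.347,2.000)–(1.000,1.148)
cell (0,2): code 1100 → (0.332,3.000)–(0.347,2.000)
cell (0,3): code 1000 → (1.000,3.633)–(0.332,3.000)
cell (1,1): code 0110 → (1.000,1.148)–(2.000,1.499)
cell (1,3): code 1001 → (2.000,3.218)–(1.000,3.633)
cell (2,1): code 0010 → (2.000,1.499)–(2.257,2.000)
cell (2,2): code 0011 → (2.257,2.000)–(2.190,3.000)
cell (2,3): code 0001 → (2.190,3.000)–(2.000,3.218)
total: 8 segments, chained into 1 closed loop(s), length Σ = 6.990018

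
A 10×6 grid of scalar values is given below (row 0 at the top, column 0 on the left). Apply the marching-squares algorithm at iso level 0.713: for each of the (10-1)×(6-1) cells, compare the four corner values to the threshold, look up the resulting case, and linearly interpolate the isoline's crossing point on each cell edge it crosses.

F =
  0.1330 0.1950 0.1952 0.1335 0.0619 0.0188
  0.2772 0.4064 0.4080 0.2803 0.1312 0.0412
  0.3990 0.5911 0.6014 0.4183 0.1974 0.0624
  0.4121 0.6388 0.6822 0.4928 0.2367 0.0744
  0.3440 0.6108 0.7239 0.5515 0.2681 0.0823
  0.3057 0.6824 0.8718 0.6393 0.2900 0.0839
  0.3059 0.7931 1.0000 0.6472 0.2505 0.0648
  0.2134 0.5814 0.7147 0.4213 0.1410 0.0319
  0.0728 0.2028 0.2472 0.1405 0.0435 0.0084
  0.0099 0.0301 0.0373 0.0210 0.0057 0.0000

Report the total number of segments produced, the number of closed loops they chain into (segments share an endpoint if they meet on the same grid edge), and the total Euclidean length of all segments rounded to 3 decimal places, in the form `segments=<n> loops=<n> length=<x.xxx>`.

cell (3,1): code 0100 → (3.739,2.000)–(4.000,1.904)
cell (3,2): code 1000 → (4.000,2.063)–(3.739,2.000)
cell (4,1): code 0110 → (4.000,1.904)–(5.000,1.162)
cell (4,2): code 1001 → (5.000,2.683)–(4.000,2.063)
cell (5,0): code 0100 → (5.276,1.000)–(6.000,0.836)
cell (5,1): code 1110 → (5.000,1.162)–(5.276,1.000)
cell (5,2): code 1001 → (6.000,2.813)–(5.000,2.683)
cell (6,0): code 0010 → (6.000,0.836)–(6.378,1.000)
cell (6,1): code 0111 → (6.378,1.000)–(7.000,1.987)
cell (6,2): code 1001 → (7.000,2.006)–(6.000,2.813)
cell (7,1): code 0010 → (7.000,1.987)–(7.004,2.000)
cell (7,2): code 0001 → (7.004,2.000)–(7.000,2.006)
total: 12 segments, chained into 1 closed loop(s), length Σ = 7.924686

segments=12 loops=1 length=7.925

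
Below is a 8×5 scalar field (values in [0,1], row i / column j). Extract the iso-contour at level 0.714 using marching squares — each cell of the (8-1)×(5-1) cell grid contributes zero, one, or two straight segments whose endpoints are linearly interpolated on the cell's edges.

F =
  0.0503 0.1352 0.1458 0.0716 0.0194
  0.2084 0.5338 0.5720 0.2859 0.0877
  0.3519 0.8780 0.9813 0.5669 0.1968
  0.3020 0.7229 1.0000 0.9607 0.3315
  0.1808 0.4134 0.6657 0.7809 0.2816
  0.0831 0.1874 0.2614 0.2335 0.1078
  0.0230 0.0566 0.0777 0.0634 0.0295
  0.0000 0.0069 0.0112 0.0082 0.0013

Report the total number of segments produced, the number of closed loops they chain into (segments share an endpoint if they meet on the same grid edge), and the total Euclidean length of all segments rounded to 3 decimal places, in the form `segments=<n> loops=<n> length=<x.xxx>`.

segments=12 loops=1 length=8.383

cell (1,0): code 0100 → (1.524,1.000)–(2.000,0.688)
cell (1,1): code 1100 → (1.347,2.000)–(1.524,1.000)
cell (1,2): code 1000 → (2.000,2.645)–(1.347,2.000)
cell (2,0): code 0110 → (2.000,0.688)–(3.000,0.979)
cell (2,2): code 1101 → (2.374,3.000)–(2.000,2.645)
cell (2,3): code 1000 → (3.000,3.392)–(2.374,3.000)
cell (3,0): code 0010 → (3.000,0.979)–(3.029,1.000)
cell (3,1): code 0011 → (3.029,1.000)–(3.856,2.000)
cell (3,2): code 0111 → (3.856,2.000)–(4.000,2.419)
cell (3,3): code 1001 → (4.000,3.134)–(3.000,3.392)
cell (4,2): code 0010 → (4.000,2.419)–(4.122,3.000)
cell (4,3): code 0001 → (4.122,3.000)–(4.000,3.134)
total: 12 segments, chained into 1 closed loop(s), length Σ = 8.382718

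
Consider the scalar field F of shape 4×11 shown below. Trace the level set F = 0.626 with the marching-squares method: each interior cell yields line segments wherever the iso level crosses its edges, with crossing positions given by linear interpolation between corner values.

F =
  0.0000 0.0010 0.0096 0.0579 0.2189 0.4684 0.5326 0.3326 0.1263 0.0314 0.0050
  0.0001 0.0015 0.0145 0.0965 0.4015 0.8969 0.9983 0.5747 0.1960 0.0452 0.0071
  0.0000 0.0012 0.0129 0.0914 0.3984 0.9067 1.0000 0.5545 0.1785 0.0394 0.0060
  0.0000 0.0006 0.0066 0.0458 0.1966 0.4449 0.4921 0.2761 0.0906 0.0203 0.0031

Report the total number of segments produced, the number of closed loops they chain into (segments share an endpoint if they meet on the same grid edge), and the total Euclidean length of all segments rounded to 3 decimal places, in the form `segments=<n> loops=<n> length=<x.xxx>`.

cell (0,4): code 0100 → (0.368,5.000)–(1.000,4.453)
cell (0,5): code 1100 → (0.201,6.000)–(0.368,5.000)
cell (0,6): code 1000 → (1.000,6.879)–(0.201,6.000)
cell (1,4): code 0110 → (1.000,4.453)–(2.000,4.448)
cell (1,6): code 1001 → (2.000,6.840)–(1.000,6.879)
cell (2,4): code 0010 → (2.000,4.448)–(2.608,5.000)
cell (2,5): code 0011 → (2.608,5.000)–(2.736,6.000)
cell (2,6): code 0001 → (2.736,6.000)–(2.000,6.840)
total: 8 segments, chained into 1 closed loop(s), length Σ = 7.984813

segments=8 loops=1 length=7.985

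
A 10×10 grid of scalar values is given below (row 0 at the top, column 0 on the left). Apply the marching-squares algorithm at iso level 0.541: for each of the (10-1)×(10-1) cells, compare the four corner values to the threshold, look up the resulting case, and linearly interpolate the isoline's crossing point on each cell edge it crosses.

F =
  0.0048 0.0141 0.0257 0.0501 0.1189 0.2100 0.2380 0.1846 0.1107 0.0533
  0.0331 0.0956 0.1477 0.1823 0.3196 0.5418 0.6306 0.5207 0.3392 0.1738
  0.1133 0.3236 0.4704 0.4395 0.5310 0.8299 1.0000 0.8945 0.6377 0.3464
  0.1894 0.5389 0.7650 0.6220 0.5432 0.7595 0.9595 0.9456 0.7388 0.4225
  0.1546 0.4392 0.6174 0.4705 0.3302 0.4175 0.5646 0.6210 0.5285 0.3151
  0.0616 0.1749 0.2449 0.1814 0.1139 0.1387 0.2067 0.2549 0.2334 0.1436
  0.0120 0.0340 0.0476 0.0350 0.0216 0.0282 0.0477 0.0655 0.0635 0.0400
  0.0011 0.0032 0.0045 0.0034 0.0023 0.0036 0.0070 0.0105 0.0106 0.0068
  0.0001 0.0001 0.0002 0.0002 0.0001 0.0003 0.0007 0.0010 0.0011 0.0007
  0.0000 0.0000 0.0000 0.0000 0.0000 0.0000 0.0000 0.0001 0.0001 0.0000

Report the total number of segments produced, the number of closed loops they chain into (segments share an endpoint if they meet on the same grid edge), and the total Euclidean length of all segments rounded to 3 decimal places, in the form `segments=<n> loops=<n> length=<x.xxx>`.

cell (0,4): code 0100 → (0.998,5.000)–(1.000,4.996)
cell (0,5): code 1100 → (0.772,6.000)–(0.998,5.000)
cell (0,6): code 1000 → (1.000,6.815)–(0.772,6.000)
cell (1,4): code 0110 → (1.000,4.996)–(2.000,4.033)
cell (1,6): code 1101 → (1.054,7.000)–(1.000,6.815)
cell (1,7): code 1100 → (1.676,8.000)–(1.054,7.000)
cell (1,8): code 1000 → (2.000,8.332)–(1.676,8.000)
cell (2,1): code 0100 → (2.240,2.000)–(3.000,1.009)
cell (2,2): code 1100 → (2.556,3.000)–(2.240,2.000)
cell (2,3): code 1100 → (2.820,4.000)–(2.556,3.000)
cell (2,4): code 1110 → (2.000,4.033)–(2.820,4.000)
cell (2,8): code 1001 → (3.000,8.625)–(2.000,8.332)
cell (3,1): code 0110 → (3.000,1.009)–(4.000,1.571)
cell (3,2): code 1011 → (4.000,2.520)–(3.535,3.000)
cell (3,3): code 0011 → (3.535,3.000)–(3.010,4.000)
cell (3,4): code 0011 → (3.010,4.000)–(3.639,5.000)
cell (3,5): code 0111 → (3.639,5.000)–(4.000,5.840)
cell (3,7): code 1011 → (4.000,7.865)–(3.941,8.000)
cell (3,8): code 0001 → (3.941,8.000)–(3.000,8.625)
cell (4,1): code 0010 → (4.000,1.571)–(4.205,2.000)
cell (4,2): code 0001 → (4.205,2.000)–(4.000,2.520)
cell (4,5): code 0010 → (4.000,5.840)–(4.066,6.000)
cell (4,6): code 0011 → (4.066,6.000)–(4.219,7.000)
cell (4,7): code 0001 → (4.219,7.000)–(4.000,7.865)
total: 24 segments, chained into 1 closed loop(s), length Σ = 19.720962

segments=24 loops=1 length=19.721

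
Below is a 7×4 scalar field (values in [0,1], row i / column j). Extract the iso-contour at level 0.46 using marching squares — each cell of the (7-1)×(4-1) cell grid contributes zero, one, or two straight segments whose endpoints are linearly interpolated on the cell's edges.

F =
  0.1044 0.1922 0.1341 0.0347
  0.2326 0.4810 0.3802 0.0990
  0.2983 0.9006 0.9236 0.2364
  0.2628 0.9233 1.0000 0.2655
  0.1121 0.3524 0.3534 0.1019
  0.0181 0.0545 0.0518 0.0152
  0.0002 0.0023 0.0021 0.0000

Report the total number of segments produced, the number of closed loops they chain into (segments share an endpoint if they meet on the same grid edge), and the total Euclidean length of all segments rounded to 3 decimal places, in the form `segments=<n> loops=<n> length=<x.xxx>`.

cell (0,0): code 0100 → (0.927,1.000)–(1.000,0.915)
cell (0,1): code 1000 → (1.000,1.208)–(0.927,1.000)
cell (1,0): code 0110 → (1.000,0.915)–(2.000,0.268)
cell (1,1): code 1101 → (1.147,2.000)–(1.000,1.208)
cell (1,2): code 1000 → (2.000,2.675)–(1.147,2.000)
cell (2,0): code 0110 → (2.000,0.268)–(3.000,0.299)
cell (2,2): code 1001 → (3.000,2.735)–(2.000,2.675)
cell (3,0): code 0010 → (3.000,0.299)–(3.812,1.000)
cell (3,1): code 0011 → (3.812,1.000)–(3.835,2.000)
cell (3,2): code 0001 → (3.835,2.000)–(3.000,2.735)
total: 10 segments, chained into 1 closed loop(s), length Σ = 8.603893

segments=10 loops=1 length=8.604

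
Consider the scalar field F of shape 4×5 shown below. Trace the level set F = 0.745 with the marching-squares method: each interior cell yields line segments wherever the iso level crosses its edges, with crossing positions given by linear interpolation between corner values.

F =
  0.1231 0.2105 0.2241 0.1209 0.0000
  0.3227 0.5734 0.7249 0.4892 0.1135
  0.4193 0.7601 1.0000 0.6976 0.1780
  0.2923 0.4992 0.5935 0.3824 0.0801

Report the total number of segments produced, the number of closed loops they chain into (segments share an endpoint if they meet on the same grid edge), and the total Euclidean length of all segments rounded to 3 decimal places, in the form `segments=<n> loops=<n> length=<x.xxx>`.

segments=6 loops=1 length=4.930

cell (1,0): code 0100 → (1.919,1.000)–(2.000,0.956)
cell (1,1): code 1100 → (1.073,2.000)–(1.919,1.000)
cell (1,2): code 1000 → (2.000,2.843)–(1.073,2.000)
cell (2,0): code 0010 → (2.000,0.956)–(2.058,1.000)
cell (2,1): code 0011 → (2.058,1.000)–(2.627,2.000)
cell (2,2): code 0001 → (2.627,2.000)–(2.000,2.843)
total: 6 segments, chained into 1 closed loop(s), length Σ = 4.929866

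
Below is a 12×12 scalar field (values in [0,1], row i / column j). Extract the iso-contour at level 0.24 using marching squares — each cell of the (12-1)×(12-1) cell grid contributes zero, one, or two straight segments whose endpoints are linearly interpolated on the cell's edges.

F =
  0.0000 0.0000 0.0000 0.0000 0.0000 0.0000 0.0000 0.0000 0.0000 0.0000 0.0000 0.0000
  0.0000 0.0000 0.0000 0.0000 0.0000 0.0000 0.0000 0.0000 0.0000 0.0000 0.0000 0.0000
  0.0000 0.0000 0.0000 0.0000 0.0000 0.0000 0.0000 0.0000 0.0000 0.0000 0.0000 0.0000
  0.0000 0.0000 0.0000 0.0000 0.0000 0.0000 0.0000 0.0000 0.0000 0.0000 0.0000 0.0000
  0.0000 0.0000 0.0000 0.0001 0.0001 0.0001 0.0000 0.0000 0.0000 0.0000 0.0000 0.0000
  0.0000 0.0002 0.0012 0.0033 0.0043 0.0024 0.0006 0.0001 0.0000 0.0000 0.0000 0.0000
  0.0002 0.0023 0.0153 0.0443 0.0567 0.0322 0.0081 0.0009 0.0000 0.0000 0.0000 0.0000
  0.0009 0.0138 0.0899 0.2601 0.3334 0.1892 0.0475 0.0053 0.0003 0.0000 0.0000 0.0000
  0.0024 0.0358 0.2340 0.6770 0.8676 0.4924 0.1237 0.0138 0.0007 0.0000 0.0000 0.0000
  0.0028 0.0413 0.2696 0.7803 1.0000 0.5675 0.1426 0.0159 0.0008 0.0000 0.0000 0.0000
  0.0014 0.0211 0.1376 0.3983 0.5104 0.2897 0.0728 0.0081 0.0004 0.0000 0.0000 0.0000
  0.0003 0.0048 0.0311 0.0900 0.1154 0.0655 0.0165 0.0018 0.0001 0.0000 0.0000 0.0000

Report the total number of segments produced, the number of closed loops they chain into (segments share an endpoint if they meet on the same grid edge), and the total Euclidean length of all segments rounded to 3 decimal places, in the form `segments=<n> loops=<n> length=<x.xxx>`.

segments=16 loops=1 length=12.213

cell (6,2): code 0100 → (6.907,3.000)–(7.000,2.882)
cell (6,3): code 1100 → (6.662,4.000)–(6.907,3.000)
cell (6,4): code 1000 → (7.000,4.648)–(6.662,4.000)
cell (7,2): code 0110 → (7.000,2.882)–(8.000,2.014)
cell (7,4): code 1101 → (7.168,5.000)–(7.000,4.648)
cell (7,5): code 1000 → (8.000,5.685)–(7.168,5.000)
cell (8,1): code 0100 → (8.169,2.000)–(9.000,1.870)
cell (8,2): code 1110 → (8.000,2.014)–(8.169,2.000)
cell (8,5): code 1001 → (9.000,5.771)–(8.000,5.685)
cell (9,1): code 0010 → (9.000,1.870)–(9.224,2.000)
cell (9,2): code 0111 → (9.224,2.000)–(10.000,2.393)
cell (9,5): code 1001 → (10.000,5.229)–(9.000,5.771)
cell (10,2): code 0010 → (10.000,2.393)–(10.513,3.000)
cell (10,3): code 0011 → (10.513,3.000)–(10.685,4.000)
cell (10,4): code 0011 → (10.685,4.000)–(10.222,5.000)
cell (10,5): code 0001 → (10.222,5.000)–(10.000,5.229)
total: 16 segments, chained into 1 closed loop(s), length Σ = 12.213123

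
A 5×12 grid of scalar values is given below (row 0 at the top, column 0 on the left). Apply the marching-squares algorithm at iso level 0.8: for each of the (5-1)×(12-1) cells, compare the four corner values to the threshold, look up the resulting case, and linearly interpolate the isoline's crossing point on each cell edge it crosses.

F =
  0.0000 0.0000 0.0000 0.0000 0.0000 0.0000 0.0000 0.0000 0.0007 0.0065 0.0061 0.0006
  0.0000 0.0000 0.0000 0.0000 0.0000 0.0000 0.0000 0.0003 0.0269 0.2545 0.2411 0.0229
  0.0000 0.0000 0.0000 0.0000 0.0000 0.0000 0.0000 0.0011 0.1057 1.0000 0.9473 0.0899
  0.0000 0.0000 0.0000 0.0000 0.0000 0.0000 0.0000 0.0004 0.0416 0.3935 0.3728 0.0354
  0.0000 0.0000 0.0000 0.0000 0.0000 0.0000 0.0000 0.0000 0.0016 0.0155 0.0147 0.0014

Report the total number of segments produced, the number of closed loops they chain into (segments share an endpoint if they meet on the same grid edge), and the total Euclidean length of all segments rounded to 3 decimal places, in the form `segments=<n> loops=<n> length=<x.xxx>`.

segments=6 loops=1 length=3.331

cell (1,8): code 0100 → (1.732,9.000)–(2.000,8.776)
cell (1,9): code 1100 → (1.791,10.000)–(1.732,9.000)
cell (1,10): code 1000 → (2.000,10.172)–(1.791,10.000)
cell (2,8): code 0010 → (2.000,8.776)–(2.330,9.000)
cell (2,9): code 0011 → (2.330,9.000)–(2.256,10.000)
cell (2,10): code 0001 → (2.256,10.000)–(2.000,10.172)
total: 6 segments, chained into 1 closed loop(s), length Σ = 3.331032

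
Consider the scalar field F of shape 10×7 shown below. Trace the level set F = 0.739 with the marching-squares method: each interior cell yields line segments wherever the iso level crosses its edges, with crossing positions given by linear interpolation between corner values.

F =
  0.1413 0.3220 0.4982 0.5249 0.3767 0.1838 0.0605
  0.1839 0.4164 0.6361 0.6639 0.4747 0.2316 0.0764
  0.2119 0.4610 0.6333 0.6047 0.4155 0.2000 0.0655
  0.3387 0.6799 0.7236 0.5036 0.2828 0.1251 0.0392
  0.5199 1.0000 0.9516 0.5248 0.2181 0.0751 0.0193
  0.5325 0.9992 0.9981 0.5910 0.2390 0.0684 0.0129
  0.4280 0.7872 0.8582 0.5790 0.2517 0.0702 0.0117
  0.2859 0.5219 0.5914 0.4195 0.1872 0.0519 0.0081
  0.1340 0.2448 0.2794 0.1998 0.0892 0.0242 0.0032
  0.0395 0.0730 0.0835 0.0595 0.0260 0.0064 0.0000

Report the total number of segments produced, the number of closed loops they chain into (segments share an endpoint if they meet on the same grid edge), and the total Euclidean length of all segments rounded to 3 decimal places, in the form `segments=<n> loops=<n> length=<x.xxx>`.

segments=10 loops=1 length=9.040

cell (3,0): code 0100 → (3.185,1.000)–(4.000,0.456)
cell (3,1): code 1100 → (3.068,2.000)–(3.185,1.000)
cell (3,2): code 1000 → (4.000,2.498)–(3.068,2.000)
cell (4,0): code 0110 → (4.000,0.456)–(5.000,0.442)
cell (4,2): code 1001 → (5.000,2.636)–(4.000,2.498)
cell (5,0): code 0110 → (5.000,0.442)–(6.000,0.866)
cell (5,2): code 1001 → (6.000,2.427)–(5.000,2.636)
cell (6,0): code 0010 → (6.000,0.866)–(6.182,1.000)
cell (6,1): code 0011 → (6.182,1.000)–(6.447,2.000)
cell (6,2): code 0001 → (6.447,2.000)–(6.000,2.427)
total: 10 segments, chained into 1 closed loop(s), length Σ = 9.039605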